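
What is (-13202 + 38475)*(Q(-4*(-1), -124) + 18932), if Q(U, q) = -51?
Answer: 477179513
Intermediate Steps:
(-13202 + 38475)*(Q(-4*(-1), -124) + 18932) = (-13202 + 38475)*(-51 + 18932) = 25273*18881 = 477179513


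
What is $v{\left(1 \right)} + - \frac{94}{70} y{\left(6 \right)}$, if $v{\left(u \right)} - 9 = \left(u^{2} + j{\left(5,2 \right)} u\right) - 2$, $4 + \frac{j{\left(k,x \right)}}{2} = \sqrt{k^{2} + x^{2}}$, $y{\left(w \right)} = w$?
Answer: $- \frac{282}{35} + 2 \sqrt{29} \approx 2.7132$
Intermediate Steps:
$j{\left(k,x \right)} = -8 + 2 \sqrt{k^{2} + x^{2}}$
$v{\left(u \right)} = 7 + u^{2} + u \left(-8 + 2 \sqrt{29}\right)$ ($v{\left(u \right)} = 9 - \left(2 - u^{2} - \left(-8 + 2 \sqrt{5^{2} + 2^{2}}\right) u\right) = 9 - \left(2 - u^{2} - \left(-8 + 2 \sqrt{25 + 4}\right) u\right) = 9 - \left(2 - u^{2} - \left(-8 + 2 \sqrt{29}\right) u\right) = 9 - \left(2 - u^{2} - u \left(-8 + 2 \sqrt{29}\right)\right) = 9 + \left(-2 + u^{2} + u \left(-8 + 2 \sqrt{29}\right)\right) = 7 + u^{2} + u \left(-8 + 2 \sqrt{29}\right)$)
$v{\left(1 \right)} + - \frac{94}{70} y{\left(6 \right)} = \left(7 + 1^{2} - 2 \left(4 - \sqrt{29}\right)\right) + - \frac{94}{70} \cdot 6 = \left(7 + 1 - \left(8 - 2 \sqrt{29}\right)\right) + \left(-94\right) \frac{1}{70} \cdot 6 = 2 \sqrt{29} - \frac{282}{35} = - \frac{282}{35} + 2 \sqrt{29}$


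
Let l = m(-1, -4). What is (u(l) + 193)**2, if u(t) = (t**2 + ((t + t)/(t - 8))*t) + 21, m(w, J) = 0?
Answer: 45796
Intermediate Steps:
l = 0
u(t) = 21 + t**2 + 2*t**2/(-8 + t) (u(t) = (t**2 + ((2*t)/(-8 + t))*t) + 21 = (t**2 + (2*t/(-8 + t))*t) + 21 = (t**2 + 2*t**2/(-8 + t)) + 21 = 21 + t**2 + 2*t**2/(-8 + t))
(u(l) + 193)**2 = ((-168 + 0**3 - 6*0**2 + 21*0)/(-8 + 0) + 193)**2 = ((-168 + 0 - 6*0 + 0)/(-8) + 193)**2 = (-(-168 + 0 + 0 + 0)/8 + 193)**2 = (-1/8*(-168) + 193)**2 = (21 + 193)**2 = 214**2 = 45796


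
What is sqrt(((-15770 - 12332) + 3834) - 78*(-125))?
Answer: I*sqrt(14518) ≈ 120.49*I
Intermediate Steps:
sqrt(((-15770 - 12332) + 3834) - 78*(-125)) = sqrt((-28102 + 3834) + 9750) = sqrt(-24268 + 9750) = sqrt(-14518) = I*sqrt(14518)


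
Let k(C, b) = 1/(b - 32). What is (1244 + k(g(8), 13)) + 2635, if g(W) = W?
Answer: 73700/19 ≈ 3878.9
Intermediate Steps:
k(C, b) = 1/(-32 + b)
(1244 + k(g(8), 13)) + 2635 = (1244 + 1/(-32 + 13)) + 2635 = (1244 + 1/(-19)) + 2635 = (1244 - 1/19) + 2635 = 23635/19 + 2635 = 73700/19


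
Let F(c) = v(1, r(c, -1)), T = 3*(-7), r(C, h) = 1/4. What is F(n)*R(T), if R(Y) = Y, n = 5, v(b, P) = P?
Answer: -21/4 ≈ -5.2500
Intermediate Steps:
r(C, h) = ¼
T = -21
F(c) = ¼
F(n)*R(T) = (¼)*(-21) = -21/4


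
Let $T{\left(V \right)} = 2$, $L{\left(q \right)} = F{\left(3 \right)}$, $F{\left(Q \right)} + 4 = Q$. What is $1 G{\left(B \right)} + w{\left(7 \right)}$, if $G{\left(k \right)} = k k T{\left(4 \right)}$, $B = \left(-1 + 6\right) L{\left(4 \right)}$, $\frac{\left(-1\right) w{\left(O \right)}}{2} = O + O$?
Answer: $22$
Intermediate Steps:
$F{\left(Q \right)} = -4 + Q$
$w{\left(O \right)} = - 4 O$ ($w{\left(O \right)} = - 2 \left(O + O\right) = - 2 \cdot 2 O = - 4 O$)
$L{\left(q \right)} = -1$ ($L{\left(q \right)} = -4 + 3 = -1$)
$B = -5$ ($B = \left(-1 + 6\right) \left(-1\right) = 5 \left(-1\right) = -5$)
$G{\left(k \right)} = 2 k^{2}$ ($G{\left(k \right)} = k k 2 = k^{2} \cdot 2 = 2 k^{2}$)
$1 G{\left(B \right)} + w{\left(7 \right)} = 1 \cdot 2 \left(-5\right)^{2} - 28 = 1 \cdot 2 \cdot 25 - 28 = 1 \cdot 50 - 28 = 50 - 28 = 22$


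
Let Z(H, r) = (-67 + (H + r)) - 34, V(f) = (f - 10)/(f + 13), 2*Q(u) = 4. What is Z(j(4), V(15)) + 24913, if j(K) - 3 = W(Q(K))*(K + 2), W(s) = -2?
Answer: 694489/28 ≈ 24803.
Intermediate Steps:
Q(u) = 2 (Q(u) = (½)*4 = 2)
V(f) = (-10 + f)/(13 + f)
j(K) = -1 - 2*K (j(K) = 3 - 2*(K + 2) = 3 - 2*(2 + K) = 3 + (-4 - 2*K) = -1 - 2*K)
Z(H, r) = -101 + H + r (Z(H, r) = (-67 + H + r) - 34 = -101 + H + r)
Z(j(4), V(15)) + 24913 = (-101 + (-1 - 2*4) + (-10 + 15)/(13 + 15)) + 24913 = (-101 + (-1 - 8) + 5/28) + 24913 = (-101 - 9 + (1/28)*5) + 24913 = (-101 - 9 + 5/28) + 24913 = -3075/28 + 24913 = 694489/28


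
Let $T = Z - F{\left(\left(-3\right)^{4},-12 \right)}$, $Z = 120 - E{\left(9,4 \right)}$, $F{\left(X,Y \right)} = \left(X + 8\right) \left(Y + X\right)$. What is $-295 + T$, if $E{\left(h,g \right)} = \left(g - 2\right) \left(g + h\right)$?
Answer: $-6342$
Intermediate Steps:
$E{\left(h,g \right)} = \left(-2 + g\right) \left(g + h\right)$
$F{\left(X,Y \right)} = \left(8 + X\right) \left(X + Y\right)$
$Z = 94$ ($Z = 120 - \left(4^{2} - 8 - 18 + 4 \cdot 9\right) = 120 - \left(16 - 8 - 18 + 36\right) = 120 - 26 = 94$)
$T = -6047$ ($T = 94 - \left(\left(\left(-3\right)^{4}\right)^{2} + 8 \left(-3\right)^{4} + 8 \left(-12\right) + \left(-3\right)^{4} \left(-12\right)\right) = 94 - \left(81^{2} + 8 \cdot 81 - 96 + 81 \left(-12\right)\right) = 94 - \left(6561 + 648 - 96 - 972\right) = 94 - 6141 = -6047$)
$-295 + T = -295 - 6047 = -6342$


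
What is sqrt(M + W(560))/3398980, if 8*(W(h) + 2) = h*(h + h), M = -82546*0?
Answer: sqrt(78398)/3398980 ≈ 8.2377e-5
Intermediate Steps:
M = 0
W(h) = -2 + h**2/4 (W(h) = -2 + (h*(h + h))/8 = -2 + (h*(2*h))/8 = -2 + (2*h**2)/8 = -2 + h**2/4)
sqrt(M + W(560))/3398980 = sqrt(0 + (-2 + (1/4)*560**2))/3398980 = sqrt(0 + (-2 + (1/4)*313600))*(1/3398980) = sqrt(0 + (-2 + 78400))*(1/3398980) = sqrt(0 + 78398)*(1/3398980) = sqrt(78398)*(1/3398980) = sqrt(78398)/3398980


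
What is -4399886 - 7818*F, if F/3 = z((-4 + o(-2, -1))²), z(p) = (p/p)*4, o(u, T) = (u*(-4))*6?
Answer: -4493702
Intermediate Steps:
o(u, T) = -24*u (o(u, T) = -4*u*6 = -24*u)
z(p) = 4 (z(p) = 1*4 = 4)
F = 12 (F = 3*4 = 12)
-4399886 - 7818*F = -4399886 - 7818*12 = -4399886 - 93816 = -4493702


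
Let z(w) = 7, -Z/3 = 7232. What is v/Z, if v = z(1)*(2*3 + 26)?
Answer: -7/678 ≈ -0.010324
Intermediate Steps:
Z = -21696 (Z = -3*7232 = -21696)
v = 224 (v = 7*(2*3 + 26) = 7*(6 + 26) = 7*32 = 224)
v/Z = 224/(-21696) = 224*(-1/21696) = -7/678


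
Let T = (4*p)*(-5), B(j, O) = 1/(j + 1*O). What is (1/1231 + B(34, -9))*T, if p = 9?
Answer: -45216/6155 ≈ -7.3462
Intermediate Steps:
B(j, O) = 1/(O + j) (B(j, O) = 1/(j + O) = 1/(O + j))
T = -180 (T = (4*9)*(-5) = 36*(-5) = -180)
(1/1231 + B(34, -9))*T = (1/1231 + 1/(-9 + 34))*(-180) = (1/1231 + 1/25)*(-180) = (1256/30775)*(-180) = -45216/6155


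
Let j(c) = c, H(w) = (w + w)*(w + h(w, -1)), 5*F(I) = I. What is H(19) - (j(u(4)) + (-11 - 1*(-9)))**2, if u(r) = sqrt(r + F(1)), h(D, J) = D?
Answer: 7179/5 + 4*sqrt(105)/5 ≈ 1444.0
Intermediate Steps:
F(I) = I/5
H(w) = 4*w**2 (H(w) = (w + w)*(w + w) = (2*w)*(2*w) = 4*w**2)
u(r) = sqrt(1/5 + r) (u(r) = sqrt(r + (1/5)*1) = sqrt(r + 1/5) = sqrt(1/5 + r))
H(19) - (j(u(4)) + (-11 - 1*(-9)))**2 = 4*19**2 - (sqrt(5 + 25*4)/5 + (-11 - 1*(-9)))**2 = 4*361 - (sqrt(5 + 100)/5 + (-11 + 9))**2 = 1444 - (sqrt(105)/5 - 2)**2 = 1444 - (-2 + sqrt(105)/5)**2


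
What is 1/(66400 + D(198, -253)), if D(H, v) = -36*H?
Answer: 1/59272 ≈ 1.6871e-5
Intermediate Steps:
1/(66400 + D(198, -253)) = 1/(66400 - 36*198) = 1/(66400 - 7128) = 1/59272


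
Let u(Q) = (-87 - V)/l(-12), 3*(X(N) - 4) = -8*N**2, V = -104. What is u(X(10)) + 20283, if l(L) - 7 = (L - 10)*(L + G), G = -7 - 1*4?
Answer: 10405196/513 ≈ 20283.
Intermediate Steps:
G = -11 (G = -7 - 4 = -11)
X(N) = 4 - 8*N**2/3 (X(N) = 4 + (-8*N**2)/3 = 4 - 8*N**2/3)
l(L) = 7 + (-11 + L)*(-10 + L) (l(L) = 7 + (L - 10)*(L - 11) = 7 + (-10 + L)*(-11 + L) = 7 + (-11 + L)*(-10 + L))
u(Q) = 17/513 (u(Q) = (-87 - 1*(-104))/(117 + (-12)**2 - 21*(-12)) = (-87 + 104)/(117 + 144 + 252) = 17/513)
u(X(10)) + 20283 = 17/513 + 20283 = 10405196/513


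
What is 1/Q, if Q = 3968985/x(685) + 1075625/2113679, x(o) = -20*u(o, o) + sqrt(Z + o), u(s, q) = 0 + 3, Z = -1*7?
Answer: -14185504894799241058/938359024033129686437273 + 1182132789280933559*sqrt(678)/4691795120165648432186365 ≈ -8.5568e-6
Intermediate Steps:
Z = -7
u(s, q) = 3
x(o) = -60 + sqrt(-7 + o) (x(o) = -20*3 + sqrt(-7 + o) = -60 + sqrt(-7 + o))
Q = 1075625/2113679 + 3968985/(-60 + sqrt(678)) (Q = 3968985/(-60 + sqrt(-7 + 685)) + 1075625/2113679 = 3968985/(-60 + sqrt(678)) + 1075625*(1/2113679) = 3968985/(-60 + sqrt(678)) + 1075625/2113679 = 1075625/2113679 + 3968985/(-60 + sqrt(678)) ≈ -1.1687e+5)
1/Q = 1/(-83891078628775/1029361673 - 1322995*sqrt(678)/974)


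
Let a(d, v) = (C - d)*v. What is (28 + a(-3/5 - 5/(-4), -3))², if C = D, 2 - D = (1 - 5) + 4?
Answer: 229441/400 ≈ 573.60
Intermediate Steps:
D = 2 (D = 2 - ((1 - 5) + 4) = 2 - (-4 + 4) = 2 - 1*0 = 2 + 0 = 2)
C = 2
a(d, v) = v*(2 - d) (a(d, v) = (2 - d)*v = v*(2 - d))
(28 + a(-3/5 - 5/(-4), -3))² = (28 - 3*(2 - (-3/5 - 5/(-4))))² = (28 - 3*(2 - (-3*⅕ - 5*(-¼))))² = (28 - 3*(2 - (-⅗ + 5/4)))² = (28 - 3*(2 - 1*13/20))² = (28 - 3*(2 - 13/20))² = (28 - 3*27/20)² = (28 - 81/20)² = (479/20)² = 229441/400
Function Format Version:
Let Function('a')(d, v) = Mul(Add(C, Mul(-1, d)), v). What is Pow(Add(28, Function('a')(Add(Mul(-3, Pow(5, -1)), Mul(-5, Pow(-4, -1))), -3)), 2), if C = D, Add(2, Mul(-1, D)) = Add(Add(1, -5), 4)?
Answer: Rational(229441, 400) ≈ 573.60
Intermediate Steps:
D = 2 (D = Add(2, Mul(-1, Add(Add(1, -5), 4))) = Add(2, Mul(-1, Add(-4, 4))) = Add(2, Mul(-1, 0)) = Add(2, 0) = 2)
C = 2
Function('a')(d, v) = Mul(v, Add(2, Mul(-1, d))) (Function('a')(d, v) = Mul(Add(2, Mul(-1, d)), v) = Mul(v, Add(2, Mul(-1, d))))
Pow(Add(28, Function('a')(Add(Mul(-3, Pow(5, -1)), Mul(-5, Pow(-4, -1))), -3)), 2) = Pow(Add(28, Mul(-3, Add(2, Mul(-1, Add(Mul(-3, Pow(5, -1)), Mul(-5, Pow(-4, -1))))))), 2) = Pow(Add(28, Mul(-3, Add(2, Mul(-1, Add(Mul(-3, Rational(1, 5)), Mul(-5, Rational(-1, 4))))))), 2) = Pow(Add(28, Mul(-3, Add(2, Mul(-1, Add(Rational(-3, 5), Rational(5, 4)))))), 2) = Pow(Add(28, Mul(-3, Add(2, Mul(-1, Rational(13, 20))))), 2) = Pow(Add(28, Mul(-3, Add(2, Rational(-13, 20)))), 2) = Pow(Add(28, Mul(-3, Rational(27, 20))), 2) = Pow(Add(28, Rational(-81, 20)), 2) = Pow(Rational(479, 20), 2) = Rational(229441, 400)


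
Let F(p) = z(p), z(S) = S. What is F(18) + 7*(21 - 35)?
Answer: -80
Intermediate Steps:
F(p) = p
F(18) + 7*(21 - 35) = 18 + 7*(21 - 35) = 18 + 7*(-14) = 18 - 98 = -80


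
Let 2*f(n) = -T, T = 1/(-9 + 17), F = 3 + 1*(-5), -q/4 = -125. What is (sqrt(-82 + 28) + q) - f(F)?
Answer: 8001/16 + 3*I*sqrt(6) ≈ 500.06 + 7.3485*I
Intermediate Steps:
q = 500 (q = -4*(-125) = 500)
F = -2 (F = 3 - 5 = -2)
T = 1/8 ≈ 0.12500
f(n) = -1/16 (f(n) = (-1*1/8)/2 = (1/2)*(-1/8) = -1/16)
(sqrt(-82 + 28) + q) - f(F) = (sqrt(-82 + 28) + 500) - 1*(-1/16) = (sqrt(-54) + 500) + 1/16 = (3*I*sqrt(6) + 500) + 1/16 = (500 + 3*I*sqrt(6)) + 1/16 = 8001/16 + 3*I*sqrt(6)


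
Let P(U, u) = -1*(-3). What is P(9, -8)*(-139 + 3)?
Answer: -408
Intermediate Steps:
P(U, u) = 3
P(9, -8)*(-139 + 3) = 3*(-139 + 3) = 3*(-136) = -408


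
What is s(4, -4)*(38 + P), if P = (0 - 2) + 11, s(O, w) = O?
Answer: 188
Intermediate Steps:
P = 9 (P = -2 + 11 = 9)
s(4, -4)*(38 + P) = 4*(38 + 9) = 4*47 = 188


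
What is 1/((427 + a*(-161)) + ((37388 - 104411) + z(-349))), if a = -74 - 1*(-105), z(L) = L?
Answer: -1/71936 ≈ -1.3901e-5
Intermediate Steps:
a = 31 (a = -74 + 105 = 31)
1/((427 + a*(-161)) + ((37388 - 104411) + z(-349))) = 1/((427 + 31*(-161)) + ((37388 - 104411) - 349)) = 1/((427 - 4991) + (-67023 - 349)) = 1/(-4564 - 67372) = 1/(-71936) = -1/71936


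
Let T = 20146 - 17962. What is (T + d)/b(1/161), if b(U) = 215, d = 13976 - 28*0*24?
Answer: 3232/43 ≈ 75.163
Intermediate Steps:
d = 13976 (d = 13976 + 0*24 = 13976 + 0 = 13976)
T = 2184
(T + d)/b(1/161) = (2184 + 13976)/215 = 16160*(1/215) = 3232/43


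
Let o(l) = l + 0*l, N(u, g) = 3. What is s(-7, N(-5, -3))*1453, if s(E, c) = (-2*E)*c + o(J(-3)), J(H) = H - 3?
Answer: 52308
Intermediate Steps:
J(H) = -3 + H
o(l) = l (o(l) = l + 0 = l)
s(E, c) = -6 - 2*E*c (s(E, c) = (-2*E)*c + (-3 - 3) = -2*E*c - 6 = -6 - 2*E*c)
s(-7, N(-5, -3))*1453 = (-6 - 2*(-7)*3)*1453 = (-6 + 42)*1453 = 36*1453 = 52308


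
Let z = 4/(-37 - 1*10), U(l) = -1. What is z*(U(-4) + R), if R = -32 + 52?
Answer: -76/47 ≈ -1.6170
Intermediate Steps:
z = -4/47 (z = 4/(-37 - 10) = 4/(-47) = 4*(-1/47) = -4/47 ≈ -0.085106)
R = 20
z*(U(-4) + R) = -4*(-1 + 20)/47 = -4/47*19 = -76/47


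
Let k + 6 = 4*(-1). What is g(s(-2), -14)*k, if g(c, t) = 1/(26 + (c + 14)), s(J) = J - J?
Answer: -1/4 ≈ -0.25000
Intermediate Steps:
s(J) = 0
g(c, t) = 1/(40 + c) (g(c, t) = 1/(26 + (14 + c)) = 1/(40 + c))
k = -10 (k = -6 + 4*(-1) = -6 - 4 = -10)
g(s(-2), -14)*k = -10/(40 + 0) = -10/40 = (1/40)*(-10) = -1/4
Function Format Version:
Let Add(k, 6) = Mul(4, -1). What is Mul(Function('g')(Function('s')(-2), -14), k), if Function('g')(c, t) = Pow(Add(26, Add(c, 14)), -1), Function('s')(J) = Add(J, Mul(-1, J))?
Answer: Rational(-1, 4) ≈ -0.25000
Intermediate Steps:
Function('s')(J) = 0
Function('g')(c, t) = Pow(Add(40, c), -1) (Function('g')(c, t) = Pow(Add(26, Add(14, c)), -1) = Pow(Add(40, c), -1))
k = -10 (k = Add(-6, Mul(4, -1)) = Add(-6, -4) = -10)
Mul(Function('g')(Function('s')(-2), -14), k) = Mul(Pow(Add(40, 0), -1), -10) = Mul(Pow(40, -1), -10) = Mul(Rational(1, 40), -10) = Rational(-1, 4)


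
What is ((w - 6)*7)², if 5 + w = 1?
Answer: 4900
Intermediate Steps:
w = -4 (w = -5 + 1 = -4)
((w - 6)*7)² = ((-4 - 6)*7)² = (-10*7)² = (-70)² = 4900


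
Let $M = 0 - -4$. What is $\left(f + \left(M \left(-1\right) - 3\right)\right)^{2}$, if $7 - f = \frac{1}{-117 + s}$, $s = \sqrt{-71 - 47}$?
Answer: $\frac{1}{\left(117 - i \sqrt{118}\right)^{2}} \approx 7.1189 \cdot 10^{-5} + 1.3334 \cdot 10^{-5} i$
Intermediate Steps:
$s = i \sqrt{118}$ ($s = \sqrt{-118} = i \sqrt{118} \approx 10.863 i$)
$M = 4$ ($M = 0 + 4 = 4$)
$f = 7 - \frac{1}{-117 + i \sqrt{118}} \approx 7.0085 + 0.00078676 i$
$\left(f + \left(M \left(-1\right) - 3\right)\right)^{2} = \left(\left(\frac{96766}{13807} + \frac{i \sqrt{118}}{13807}\right) + \left(4 \left(-1\right) - 3\right)\right)^{2} = \left(\left(\frac{96766}{13807} + \frac{i \sqrt{118}}{13807}\right) - 7\right)^{2} = \left(\frac{117}{13807} + \frac{i \sqrt{118}}{13807}\right)^{2}$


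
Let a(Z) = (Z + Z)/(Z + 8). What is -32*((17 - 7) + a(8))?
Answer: -352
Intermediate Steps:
a(Z) = 2*Z/(8 + Z) (a(Z) = (2*Z)/(8 + Z) = 2*Z/(8 + Z))
-32*((17 - 7) + a(8)) = -32*((17 - 7) + 2*8/(8 + 8)) = -32*(10 + 2*8/16) = -32*(10 + 2*8*(1/16)) = -32*(10 + 1) = -32*11 = -352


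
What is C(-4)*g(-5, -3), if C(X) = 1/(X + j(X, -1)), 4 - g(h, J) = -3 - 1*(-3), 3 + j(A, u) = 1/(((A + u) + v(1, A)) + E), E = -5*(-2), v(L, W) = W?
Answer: -2/3 ≈ -0.66667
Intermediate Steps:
E = 10
j(A, u) = -3 + 1/(10 + u + 2*A) (j(A, u) = -3 + 1/(((A + u) + A) + 10) = -3 + 1/((u + 2*A) + 10) = -3 + 1/(10 + u + 2*A))
g(h, J) = 4 (g(h, J) = 4 - (-3 - 1*(-3)) = 4 - (-3 + 3) = 4 - 1*0 = 4 + 0 = 4)
C(X) = 1/(X + (-26 - 6*X)/(9 + 2*X)) (C(X) = 1/(X + (-29 - 6*X - 3*(-1))/(10 - 1 + 2*X)) = 1/(X + (-29 - 6*X + 3)/(9 + 2*X)) = 1/(X + (-26 - 6*X)/(9 + 2*X)))
C(-4)*g(-5, -3) = ((9 + 2*(-4))/(-26 + 2*(-4)**2 + 3*(-4)))*4 = ((9 - 8)/(-26 + 2*16 - 12))*4 = (1/(-26 + 32 - 12))*4 = (1/(-6))*4 = -1/6*1*4 = -1/6*4 = -2/3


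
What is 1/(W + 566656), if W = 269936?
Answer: 1/836592 ≈ 1.1953e-6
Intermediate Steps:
1/(W + 566656) = 1/(269936 + 566656) = 1/836592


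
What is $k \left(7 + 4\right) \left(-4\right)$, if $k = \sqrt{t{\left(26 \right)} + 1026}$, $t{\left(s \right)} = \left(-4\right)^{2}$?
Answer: $- 44 \sqrt{1042} \approx -1420.3$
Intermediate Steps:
$t{\left(s \right)} = 16$
$k = \sqrt{1042}$ ($k = \sqrt{16 + 1026} = \sqrt{1042} \approx 32.28$)
$k \left(7 + 4\right) \left(-4\right) = \sqrt{1042} \left(7 + 4\right) \left(-4\right) = \sqrt{1042} \cdot 11 \left(-4\right) = \sqrt{1042} \left(-44\right) = - 44 \sqrt{1042}$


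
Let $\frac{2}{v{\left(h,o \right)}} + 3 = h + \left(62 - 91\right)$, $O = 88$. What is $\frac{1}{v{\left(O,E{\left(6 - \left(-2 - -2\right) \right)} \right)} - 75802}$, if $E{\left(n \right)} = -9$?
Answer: $- \frac{28}{2122455} \approx -1.3192 \cdot 10^{-5}$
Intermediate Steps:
$v{\left(h,o \right)} = \frac{2}{-32 + h}$ ($v{\left(h,o \right)} = \frac{2}{-3 + \left(h + \left(62 - 91\right)\right)} = \frac{2}{-3 + \left(h - 29\right)} = \frac{2}{-3 + \left(-29 + h\right)} = \frac{2}{-32 + h}$)
$\frac{1}{v{\left(O,E{\left(6 - \left(-2 - -2\right) \right)} \right)} - 75802} = \frac{1}{\frac{2}{-32 + 88} - 75802} = \frac{1}{\frac{2}{56} - 75802} = \frac{1}{2 \cdot \frac{1}{56} - 75802} = \frac{1}{\frac{1}{28} - 75802} = \frac{1}{- \frac{2122455}{28}} = - \frac{28}{2122455}$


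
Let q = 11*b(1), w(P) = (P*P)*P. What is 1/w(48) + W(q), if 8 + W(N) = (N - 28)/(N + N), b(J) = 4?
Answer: -9510901/1216512 ≈ -7.8182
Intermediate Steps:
w(P) = P³ (w(P) = P²*P = P³)
q = 44 (q = 11*4 = 44)
W(N) = -8 + (-28 + N)/(2*N) (W(N) = -8 + (N - 28)/(N + N) = -8 + (-28 + N)/((2*N)) = -8 + (-28 + N)*(1/(2*N)) = -8 + (-28 + N)/(2*N))
1/w(48) + W(q) = 1/(48³) + (-15/2 - 14/44) = 1/110592 + (-15/2 - 14*1/44) = 1/110592 + (-15/2 - 7/22) = 1/110592 - 86/11 = -9510901/1216512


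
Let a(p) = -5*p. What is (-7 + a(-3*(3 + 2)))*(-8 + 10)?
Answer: 136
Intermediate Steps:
(-7 + a(-3*(3 + 2)))*(-8 + 10) = (-7 - (-15)*(3 + 2))*(-8 + 10) = (-7 - (-15)*5)*2 = (-7 - 5*(-15))*2 = (-7 + 75)*2 = 68*2 = 136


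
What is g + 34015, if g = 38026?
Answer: 72041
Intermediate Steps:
g + 34015 = 38026 + 34015 = 72041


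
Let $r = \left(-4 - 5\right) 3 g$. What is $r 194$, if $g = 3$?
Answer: $-15714$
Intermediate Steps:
$r = -81$ ($r = \left(-4 - 5\right) 3 \cdot 3 = \left(-9\right) 3 \cdot 3 = \left(-27\right) 3 = -81$)
$r 194 = \left(-81\right) 194 = -15714$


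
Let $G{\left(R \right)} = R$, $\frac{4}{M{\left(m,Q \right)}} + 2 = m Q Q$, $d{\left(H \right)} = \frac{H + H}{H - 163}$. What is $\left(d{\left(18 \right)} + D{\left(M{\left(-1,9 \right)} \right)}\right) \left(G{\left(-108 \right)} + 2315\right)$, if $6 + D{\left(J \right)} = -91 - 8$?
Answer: $- \frac{33681027}{145} \approx -2.3228 \cdot 10^{5}$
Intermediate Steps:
$d{\left(H \right)} = \frac{2 H}{-163 + H}$
$M{\left(m,Q \right)} = \frac{4}{-2 + m Q^{2}}$ ($M{\left(m,Q \right)} = \frac{4}{-2 + m Q Q} = \frac{4}{-2 + Q m Q} = \frac{4}{-2 + m Q^{2}}$)
$D{\left(J \right)} = -105$ ($D{\left(J \right)} = -6 - 99 = -105$)
$\left(d{\left(18 \right)} + D{\left(M{\left(-1,9 \right)} \right)}\right) \left(G{\left(-108 \right)} + 2315\right) = \left(2 \cdot 18 \frac{1}{-163 + 18} - 105\right) \left(-108 + 2315\right) = \left(2 \cdot 18 \frac{1}{-145} - 105\right) 2207 = \left(2 \cdot 18 \left(- \frac{1}{145}\right) - 105\right) 2207 = \left(- \frac{36}{145} - 105\right) 2207 = \left(- \frac{15261}{145}\right) 2207 = - \frac{33681027}{145}$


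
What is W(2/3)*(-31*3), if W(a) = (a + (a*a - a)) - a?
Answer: 62/3 ≈ 20.667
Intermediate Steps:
W(a) = a**2 - a (W(a) = (a + (a**2 - a)) - a = a**2 - a)
W(2/3)*(-31*3) = ((2/3)*(-1 + 2/3))*(-31*3) = ((2*(1/3))*(-1 + 2*(1/3)))*(-93) = (2*(-1 + 2/3)/3)*(-93) = ((2/3)*(-1/3))*(-93) = -2/9*(-93) = 62/3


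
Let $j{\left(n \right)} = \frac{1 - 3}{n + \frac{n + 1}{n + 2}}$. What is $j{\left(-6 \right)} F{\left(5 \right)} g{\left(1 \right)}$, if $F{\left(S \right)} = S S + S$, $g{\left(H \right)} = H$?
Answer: $\frac{240}{19} \approx 12.632$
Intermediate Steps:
$F{\left(S \right)} = S + S^{2}$ ($F{\left(S \right)} = S^{2} + S = S + S^{2}$)
$j{\left(n \right)} = - \frac{2}{n + \frac{1 + n}{2 + n}}$
$j{\left(-6 \right)} F{\left(5 \right)} g{\left(1 \right)} = \frac{2 \left(-2 - -6\right)}{1 + \left(-6\right)^{2} + 3 \left(-6\right)} 5 \left(1 + 5\right) 1 = \frac{2 \left(-2 + 6\right)}{1 + 36 - 18} \cdot 5 \cdot 6 \cdot 1 = 2 \cdot \frac{1}{19} \cdot 4 \cdot 30 \cdot 1 = 2 \cdot \frac{1}{19} \cdot 4 \cdot 30 = \frac{8}{19} \cdot 30 = \frac{240}{19}$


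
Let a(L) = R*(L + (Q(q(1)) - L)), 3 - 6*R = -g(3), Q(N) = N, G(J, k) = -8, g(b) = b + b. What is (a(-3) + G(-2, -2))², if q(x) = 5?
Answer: ¼ ≈ 0.25000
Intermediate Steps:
g(b) = 2*b
R = 3/2 (R = ½ - (-1)*2*3/6 = ½ - (-1)*6/6 = ½ - ⅙*(-6) = ½ + 1 = 3/2 ≈ 1.5000)
a(L) = 15/2 (a(L) = 3*(L + (5 - L))/2 = (3/2)*5 = 15/2)
(a(-3) + G(-2, -2))² = (15/2 - 8)² = (-½)² = ¼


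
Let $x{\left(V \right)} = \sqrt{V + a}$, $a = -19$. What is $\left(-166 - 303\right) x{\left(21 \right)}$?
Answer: $- 469 \sqrt{2} \approx -663.27$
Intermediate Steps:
$x{\left(V \right)} = \sqrt{-19 + V}$ ($x{\left(V \right)} = \sqrt{V - 19} = \sqrt{-19 + V}$)
$\left(-166 - 303\right) x{\left(21 \right)} = \left(-166 - 303\right) \sqrt{-19 + 21} = - 469 \sqrt{2}$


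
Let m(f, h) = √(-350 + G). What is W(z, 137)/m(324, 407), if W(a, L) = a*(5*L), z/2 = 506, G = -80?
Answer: -69322*I*√430/43 ≈ -33430.0*I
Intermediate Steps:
z = 1012 (z = 2*506 = 1012)
m(f, h) = I*√430 (m(f, h) = √(-350 - 80) = √(-430) = I*√430)
W(a, L) = 5*L*a
W(z, 137)/m(324, 407) = (5*137*1012)/((I*√430)) = 693220*(-I*√430/430) = -69322*I*√430/43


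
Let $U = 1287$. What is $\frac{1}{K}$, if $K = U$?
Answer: $\frac{1}{1287} \approx 0.000777$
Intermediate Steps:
$K = 1287$
$\frac{1}{K} = \frac{1}{1287}$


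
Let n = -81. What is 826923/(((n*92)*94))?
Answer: -275641/233496 ≈ -1.1805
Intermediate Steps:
826923/(((n*92)*94)) = 826923/((-81*92*94)) = 826923/((-7452*94)) = 826923/(-700488) = 826923*(-1/700488) = -275641/233496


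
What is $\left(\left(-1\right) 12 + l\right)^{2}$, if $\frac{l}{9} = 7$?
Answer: $2601$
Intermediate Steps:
$l = 63$ ($l = 9 \cdot 7 = 63$)
$\left(\left(-1\right) 12 + l\right)^{2} = \left(\left(-1\right) 12 + 63\right)^{2} = \left(-12 + 63\right)^{2} = 51^{2} = 2601$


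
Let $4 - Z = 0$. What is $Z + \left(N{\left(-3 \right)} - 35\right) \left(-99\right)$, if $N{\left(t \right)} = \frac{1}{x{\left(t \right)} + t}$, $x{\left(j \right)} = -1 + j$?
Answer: $\frac{24382}{7} \approx 3483.1$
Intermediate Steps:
$N{\left(t \right)} = \frac{1}{-1 + 2 t}$ ($N{\left(t \right)} = \frac{1}{\left(-1 + t\right) + t} = \frac{1}{-1 + 2 t}$)
$Z = 4$ ($Z = 4 - 0 = 4 + 0 = 4$)
$Z + \left(N{\left(-3 \right)} - 35\right) \left(-99\right) = 4 + \left(\frac{1}{-1 + 2 \left(-3\right)} - 35\right) \left(-99\right) = 4 + \left(\frac{1}{-1 - 6} - 35\right) \left(-99\right) = 4 + \left(\frac{1}{-7} - 35\right) \left(-99\right) = 4 + \left(- \frac{1}{7} - 35\right) \left(-99\right) = 4 - - \frac{24354}{7} = 4 + \frac{24354}{7} = \frac{24382}{7}$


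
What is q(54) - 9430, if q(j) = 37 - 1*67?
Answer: -9460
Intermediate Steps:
q(j) = -30 (q(j) = 37 - 67 = -30)
q(54) - 9430 = -30 - 9430 = -9460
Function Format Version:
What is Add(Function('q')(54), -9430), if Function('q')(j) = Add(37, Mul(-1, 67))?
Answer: -9460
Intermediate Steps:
Function('q')(j) = -30 (Function('q')(j) = Add(37, -67) = -30)
Add(Function('q')(54), -9430) = Add(-30, -9430) = -9460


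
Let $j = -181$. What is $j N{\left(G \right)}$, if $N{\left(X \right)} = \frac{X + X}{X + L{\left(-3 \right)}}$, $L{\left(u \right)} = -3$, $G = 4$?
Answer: $-1448$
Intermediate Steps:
$N{\left(X \right)} = \frac{2 X}{-3 + X}$ ($N{\left(X \right)} = \frac{X + X}{X - 3} = \frac{2 X}{-3 + X}$)
$j N{\left(G \right)} = - 181 \cdot 2 \cdot 4 \frac{1}{-3 + 4} = - 181 \cdot 2 \cdot 4 \cdot 1^{-1} = - 181 \cdot 2 \cdot 4 \cdot 1 = \left(-181\right) 8 = -1448$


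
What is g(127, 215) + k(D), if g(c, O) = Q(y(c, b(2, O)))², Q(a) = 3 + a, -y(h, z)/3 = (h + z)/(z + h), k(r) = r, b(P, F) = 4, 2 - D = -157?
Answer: 159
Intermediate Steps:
D = 159 (D = 2 - 1*(-157) = 2 + 157 = 159)
y(h, z) = -3 (y(h, z) = -3*(h + z)/(z + h) = -3*(h + z)/(h + z) = -3*1 = -3)
g(c, O) = 0 (g(c, O) = (3 - 3)² = 0² = 0)
g(127, 215) + k(D) = 0 + 159 = 159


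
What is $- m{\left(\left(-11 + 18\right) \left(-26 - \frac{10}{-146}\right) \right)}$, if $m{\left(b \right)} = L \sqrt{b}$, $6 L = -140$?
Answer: $\frac{70 i \sqrt{967323}}{219} \approx 314.37 i$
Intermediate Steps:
$L = - \frac{70}{3}$ ($L = \frac{1}{6} \left(-140\right) = - \frac{70}{3} \approx -23.333$)
$m{\left(b \right)} = - \frac{70 \sqrt{b}}{3}$
$- m{\left(\left(-11 + 18\right) \left(-26 - \frac{10}{-146}\right) \right)} = - \frac{\left(-70\right) \sqrt{\left(-11 + 18\right) \left(-26 - \frac{10}{-146}\right)}}{3} = - \frac{\left(-70\right) \sqrt{7 \left(-26 - - \frac{5}{73}\right)}}{3} = - \frac{\left(-70\right) \sqrt{7 \left(-26 + \frac{5}{73}\right)}}{3} = - \frac{\left(-70\right) \sqrt{7 \left(- \frac{1893}{73}\right)}}{3} = - \frac{\left(-70\right) \sqrt{- \frac{13251}{73}}}{3} = - \frac{\left(-70\right) \frac{i \sqrt{967323}}{73}}{3} = - \frac{\left(-70\right) i \sqrt{967323}}{219} = \frac{70 i \sqrt{967323}}{219}$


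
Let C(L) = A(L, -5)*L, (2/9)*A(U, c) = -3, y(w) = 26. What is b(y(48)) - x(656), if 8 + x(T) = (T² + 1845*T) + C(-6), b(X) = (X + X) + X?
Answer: -1640651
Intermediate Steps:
A(U, c) = -27/2 (A(U, c) = (9/2)*(-3) = -27/2)
C(L) = -27*L/2
b(X) = 3*X (b(X) = 2*X + X = 3*X)
x(T) = 73 + T² + 1845*T (x(T) = -8 + ((T² + 1845*T) - 27/2*(-6)) = -8 + ((T² + 1845*T) + 81) = -8 + (81 + T² + 1845*T) = 73 + T² + 1845*T)
b(y(48)) - x(656) = 3*26 - (73 + 656² + 1845*656) = 78 - (73 + 430336 + 1210320) = 78 - 1*1640729 = 78 - 1640729 = -1640651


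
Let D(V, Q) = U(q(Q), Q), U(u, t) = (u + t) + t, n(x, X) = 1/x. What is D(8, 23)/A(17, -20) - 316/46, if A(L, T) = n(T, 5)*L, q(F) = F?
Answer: -34426/391 ≈ -88.046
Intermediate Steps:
U(u, t) = u + 2*t (U(u, t) = (t + u) + t = u + 2*t)
D(V, Q) = 3*Q (D(V, Q) = Q + 2*Q = 3*Q)
A(L, T) = L/T
D(8, 23)/A(17, -20) - 316/46 = (3*23)/((17/(-20))) - 316/46 = 69/((17*(-1/20))) - 316*1/46 = 69/(-17/20) - 158/23 = 69*(-20/17) - 158/23 = -1380/17 - 158/23 = -34426/391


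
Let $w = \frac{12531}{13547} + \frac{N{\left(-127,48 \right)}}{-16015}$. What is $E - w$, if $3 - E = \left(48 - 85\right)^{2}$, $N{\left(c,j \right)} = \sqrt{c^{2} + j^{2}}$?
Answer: $- \frac{18517733}{13547} + \frac{\sqrt{18433}}{16015} \approx -1366.9$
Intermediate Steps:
$E = -1366$ ($E = 3 - \left(48 - 85\right)^{2} = 3 - \left(-37\right)^{2} = 3 - 1369 = -1366$)
$w = \frac{12531}{13547} - \frac{\sqrt{18433}}{16015}$ ($w = \frac{12531}{13547} + \frac{\sqrt{\left(-127\right)^{2} + 48^{2}}}{-16015} = 12531 \cdot \frac{1}{13547} + \sqrt{16129 + 2304} \left(- \frac{1}{16015}\right) = \frac{12531}{13547} + \sqrt{18433} \left(- \frac{1}{16015}\right) = \frac{12531}{13547} - \frac{\sqrt{18433}}{16015} \approx 0.91652$)
$E - w = -1366 - \left(\frac{12531}{13547} - \frac{\sqrt{18433}}{16015}\right) = - \frac{18517733}{13547} + \frac{\sqrt{18433}}{16015}$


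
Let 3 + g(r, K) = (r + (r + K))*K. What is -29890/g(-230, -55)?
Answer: -305/289 ≈ -1.0554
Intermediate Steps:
g(r, K) = -3 + K*(K + 2*r) (g(r, K) = -3 + (r + (r + K))*K = -3 + (r + (K + r))*K = -3 + (K + 2*r)*K = -3 + K*(K + 2*r))
-29890/g(-230, -55) = -29890/(-3 + (-55)² + 2*(-55)*(-230)) = -29890/(-3 + 3025 + 25300) = -29890/28322 = -29890*1/28322 = -305/289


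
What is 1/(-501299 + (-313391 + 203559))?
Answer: -1/611131 ≈ -1.6363e-6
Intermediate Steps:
1/(-501299 + (-313391 + 203559)) = 1/(-501299 - 109832) = 1/(-611131) = -1/611131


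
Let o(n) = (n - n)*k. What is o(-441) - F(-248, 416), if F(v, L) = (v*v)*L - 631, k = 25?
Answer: -25585033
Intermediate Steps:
F(v, L) = -631 + L*v² (F(v, L) = v²*L - 631 = L*v² - 631 = -631 + L*v²)
o(n) = 0 (o(n) = (n - n)*25 = 0*25 = 0)
o(-441) - F(-248, 416) = 0 - (-631 + 416*(-248)²) = 0 - (-631 + 416*61504) = 0 - (-631 + 25585664) = 0 - 1*25585033 = 0 - 25585033 = -25585033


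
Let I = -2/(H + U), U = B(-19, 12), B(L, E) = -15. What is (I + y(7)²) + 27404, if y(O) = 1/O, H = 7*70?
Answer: 637828477/23275 ≈ 27404.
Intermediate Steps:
H = 490
U = -15
I = -2/475 (I = -2/(490 - 15) = -2/475 ≈ -0.0042105)
y(O) = 1/O
(I + y(7)²) + 27404 = (-2/475 + (1/7)²) + 27404 = (-2/475 + (⅐)²) + 27404 = (-2/475 + 1/49) + 27404 = 377/23275 + 27404 = 637828477/23275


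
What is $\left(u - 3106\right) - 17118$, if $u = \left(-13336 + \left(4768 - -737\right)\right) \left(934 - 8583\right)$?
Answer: $59879095$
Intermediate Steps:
$u = 59899319$ ($u = \left(-13336 + \left(4768 + 737\right)\right) \left(-7649\right) = \left(-13336 + 5505\right) \left(-7649\right) = \left(-7831\right) \left(-7649\right) = 59899319$)
$\left(u - 3106\right) - 17118 = \left(59899319 - 3106\right) - 17118 = 59896213 - 17118 = 59879095$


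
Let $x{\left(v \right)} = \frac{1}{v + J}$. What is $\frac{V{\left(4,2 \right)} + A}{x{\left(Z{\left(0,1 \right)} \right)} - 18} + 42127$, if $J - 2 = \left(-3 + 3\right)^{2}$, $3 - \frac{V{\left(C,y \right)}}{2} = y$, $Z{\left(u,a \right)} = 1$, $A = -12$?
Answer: $\frac{2232761}{53} \approx 42128.0$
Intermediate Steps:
$V{\left(C,y \right)} = 6 - 2 y$
$J = 2$ ($J = 2 + \left(-3 + 3\right)^{2} = 2 + 0^{2} = 2 + 0 = 2$)
$x{\left(v \right)} = \frac{1}{2 + v}$ ($x{\left(v \right)} = \frac{1}{v + 2} = \frac{1}{2 + v}$)
$\frac{V{\left(4,2 \right)} + A}{x{\left(Z{\left(0,1 \right)} \right)} - 18} + 42127 = \frac{\left(6 - 4\right) - 12}{\frac{1}{2 + 1} - 18} + 42127 = \frac{\left(6 - 4\right) - 12}{\frac{1}{3} - 18} + 42127 = \frac{2 - 12}{\frac{1}{3} - 18} + 42127 = \frac{1}{- \frac{53}{3}} \left(-10\right) + 42127 = \left(- \frac{3}{53}\right) \left(-10\right) + 42127 = \frac{30}{53} + 42127 = \frac{2232761}{53}$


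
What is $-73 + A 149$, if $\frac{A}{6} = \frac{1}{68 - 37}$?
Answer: $- \frac{1369}{31} \approx -44.161$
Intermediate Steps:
$A = \frac{6}{31}$ ($A = \frac{6}{68 - 37} = \frac{6}{31} \approx 0.19355$)
$-73 + A 149 = -73 + \frac{6}{31} \cdot 149 = -73 + \frac{894}{31} = - \frac{1369}{31}$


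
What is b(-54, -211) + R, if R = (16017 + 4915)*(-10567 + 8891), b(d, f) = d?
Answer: -35082086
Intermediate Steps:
R = -35082032 (R = 20932*(-1676) = -35082032)
b(-54, -211) + R = -54 - 35082032 = -35082086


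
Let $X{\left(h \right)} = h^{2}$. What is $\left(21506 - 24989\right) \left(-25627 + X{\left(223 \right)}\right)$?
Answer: $-83947266$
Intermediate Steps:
$\left(21506 - 24989\right) \left(-25627 + X{\left(223 \right)}\right) = \left(21506 - 24989\right) \left(-25627 + 223^{2}\right) = - 3483 \left(-25627 + 49729\right) = \left(-3483\right) 24102 = -83947266$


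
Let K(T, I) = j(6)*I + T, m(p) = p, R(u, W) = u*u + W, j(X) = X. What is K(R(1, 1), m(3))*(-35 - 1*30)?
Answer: -1300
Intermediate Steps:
R(u, W) = W + u² (R(u, W) = u² + W = W + u²)
K(T, I) = T + 6*I (K(T, I) = 6*I + T = T + 6*I)
K(R(1, 1), m(3))*(-35 - 1*30) = ((1 + 1²) + 6*3)*(-35 - 1*30) = ((1 + 1) + 18)*(-35 - 30) = (2 + 18)*(-65) = 20*(-65) = -1300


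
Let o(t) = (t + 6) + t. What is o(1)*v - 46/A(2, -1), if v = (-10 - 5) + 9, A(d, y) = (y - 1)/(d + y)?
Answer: -25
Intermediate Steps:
A(d, y) = (-1 + y)/(d + y)
v = -6 (v = -15 + 9 = -6)
o(t) = 6 + 2*t (o(t) = (6 + t) + t = 6 + 2*t)
o(1)*v - 46/A(2, -1) = (6 + 2*1)*(-6) - 46*(2 - 1)/(-1 - 1) = (6 + 2)*(-6) - 46/(-2/1) = 8*(-6) - 46/(1*(-2)) = -48 - 46/(-2) = -48 - 46*(-½) = -48 + 23 = -25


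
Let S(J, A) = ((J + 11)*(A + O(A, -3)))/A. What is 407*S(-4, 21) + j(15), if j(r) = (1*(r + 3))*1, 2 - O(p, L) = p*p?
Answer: -170072/3 ≈ -56691.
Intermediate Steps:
O(p, L) = 2 - p² (O(p, L) = 2 - p*p = 2 - p²)
S(J, A) = (11 + J)*(2 + A - A²)/A (S(J, A) = ((J + 11)*(A + (2 - A²)))/A = ((11 + J)*(2 + A - A²))/A = (11 + J)*(2 + A - A²)/A)
j(r) = 3 + r (j(r) = (1*(3 + r))*1 = (3 + r)*1 = 3 + r)
407*S(-4, 21) + j(15) = 407*(11 - 4 - 11*21 + 22/21 - 1*21*(-4) + 2*(-4)/21) + (3 + 15) = 407*(11 - 4 - 231 + 22*(1/21) + 84 + 2*(-4)*(1/21)) + 18 = 407*(11 - 4 - 231 + 22/21 + 84 - 8/21) + 18 = 407*(-418/3) + 18 = -170126/3 + 18 = -170072/3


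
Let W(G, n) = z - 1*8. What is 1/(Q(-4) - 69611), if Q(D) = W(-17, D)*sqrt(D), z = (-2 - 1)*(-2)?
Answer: -69611/4845691337 + 4*I/4845691337 ≈ -1.4366e-5 + 8.2548e-10*I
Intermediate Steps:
z = 6 (z = -3*(-2) = 6)
W(G, n) = -2 (W(G, n) = 6 - 1*8 = 6 - 8 = -2)
Q(D) = -2*sqrt(D)
1/(Q(-4) - 69611) = 1/(-4*I - 69611) = 1/(-69611 - 4*I) = (-69611 + 4*I)/4845691337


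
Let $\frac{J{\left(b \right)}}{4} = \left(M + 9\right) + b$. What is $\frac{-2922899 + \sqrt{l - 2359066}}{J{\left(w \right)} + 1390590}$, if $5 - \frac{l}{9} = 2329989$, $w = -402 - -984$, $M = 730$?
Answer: $- \frac{2922899}{1395874} + \frac{i \sqrt{23328922}}{1395874} \approx -2.094 + 0.0034602 i$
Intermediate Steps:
$w = 582$ ($w = -402 + 984 = 582$)
$l = -20969856$ ($l = 45 - 20969901 = -20969856$)
$J{\left(b \right)} = 2956 + 4 b$ ($J{\left(b \right)} = 4 \left(\left(730 + 9\right) + b\right) = 4 \left(739 + b\right) = 2956 + 4 b$)
$\frac{-2922899 + \sqrt{l - 2359066}}{J{\left(w \right)} + 1390590} = \frac{-2922899 + \sqrt{-20969856 - 2359066}}{\left(2956 + 4 \cdot 582\right) + 1390590} = \frac{-2922899 + \sqrt{-23328922}}{\left(2956 + 2328\right) + 1390590} = \frac{-2922899 + i \sqrt{23328922}}{5284 + 1390590} = \frac{-2922899 + i \sqrt{23328922}}{1395874} = \left(-2922899 + i \sqrt{23328922}\right) \frac{1}{1395874} = - \frac{2922899}{1395874} + \frac{i \sqrt{23328922}}{1395874}$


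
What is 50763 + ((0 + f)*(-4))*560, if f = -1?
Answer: 53003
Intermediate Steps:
50763 + ((0 + f)*(-4))*560 = 50763 + ((0 - 1)*(-4))*560 = 50763 - 1*(-4)*560 = 50763 + 4*560 = 50763 + 2240 = 53003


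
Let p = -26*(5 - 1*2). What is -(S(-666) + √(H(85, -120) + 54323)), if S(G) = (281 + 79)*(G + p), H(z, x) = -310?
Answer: 267840 - √54013 ≈ 2.6761e+5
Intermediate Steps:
p = -78 (p = -26*(5 - 2) = -26*3 = -78)
S(G) = -28080 + 360*G (S(G) = (281 + 79)*(G - 78) = 360*(-78 + G) = -28080 + 360*G)
-(S(-666) + √(H(85, -120) + 54323)) = -((-28080 + 360*(-666)) + √(-310 + 54323)) = -((-28080 - 239760) + √54013) = -(-267840 + √54013) = 267840 - √54013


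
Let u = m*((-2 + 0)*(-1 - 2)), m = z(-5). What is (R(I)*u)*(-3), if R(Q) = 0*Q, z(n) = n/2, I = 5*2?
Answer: 0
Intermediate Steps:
I = 10
z(n) = n/2 (z(n) = n*(1/2) = n/2)
R(Q) = 0
m = -5/2 (m = (1/2)*(-5) = -5/2 ≈ -2.5000)
u = -15 (u = -5*(-2 + 0)*(-1 - 2)/2 = -(-5)*(-3) = -5/2*6 = -15)
(R(I)*u)*(-3) = (0*(-15))*(-3) = 0*(-3) = 0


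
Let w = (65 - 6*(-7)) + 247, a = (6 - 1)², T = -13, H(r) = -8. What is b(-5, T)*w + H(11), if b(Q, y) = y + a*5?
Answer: 39640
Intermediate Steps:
a = 25 (a = 5² = 25)
b(Q, y) = 125 + y (b(Q, y) = y + 25*5 = y + 125 = 125 + y)
w = 354 (w = (65 + 42) + 247 = 107 + 247 = 354)
b(-5, T)*w + H(11) = (125 - 13)*354 - 8 = 112*354 - 8 = 39648 - 8 = 39640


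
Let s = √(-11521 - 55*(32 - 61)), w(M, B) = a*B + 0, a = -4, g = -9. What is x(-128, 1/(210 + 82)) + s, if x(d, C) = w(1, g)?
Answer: 36 + I*√9926 ≈ 36.0 + 99.629*I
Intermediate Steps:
w(M, B) = -4*B (w(M, B) = -4*B + 0 = -4*B)
x(d, C) = 36 (x(d, C) = -4*(-9) = 36)
s = I*√9926 (s = √(-11521 - 55*(-29)) = √(-11521 + 1595) = √(-9926) = I*√9926 ≈ 99.629*I)
x(-128, 1/(210 + 82)) + s = 36 + I*√9926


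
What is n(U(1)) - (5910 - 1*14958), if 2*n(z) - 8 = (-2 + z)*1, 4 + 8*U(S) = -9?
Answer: 144803/16 ≈ 9050.2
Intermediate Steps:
U(S) = -13/8 (U(S) = -½ + (⅛)*(-9) = -½ - 9/8 = -13/8)
n(z) = 3 + z/2 (n(z) = 4 + ((-2 + z)*1)/2 = 4 + (-2 + z)/2 = 4 + (-1 + z/2) = 3 + z/2)
n(U(1)) - (5910 - 1*14958) = (3 + (½)*(-13/8)) - (5910 - 1*14958) = (3 - 13/16) - (5910 - 14958) = 35/16 - 1*(-9048) = 35/16 + 9048 = 144803/16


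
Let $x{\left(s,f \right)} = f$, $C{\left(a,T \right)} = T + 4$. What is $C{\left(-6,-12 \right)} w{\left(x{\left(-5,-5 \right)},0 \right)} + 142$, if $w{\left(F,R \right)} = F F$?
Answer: $-58$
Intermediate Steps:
$C{\left(a,T \right)} = 4 + T$
$w{\left(F,R \right)} = F^{2}$
$C{\left(-6,-12 \right)} w{\left(x{\left(-5,-5 \right)},0 \right)} + 142 = \left(4 - 12\right) \left(-5\right)^{2} + 142 = \left(-8\right) 25 + 142 = -200 + 142 = -58$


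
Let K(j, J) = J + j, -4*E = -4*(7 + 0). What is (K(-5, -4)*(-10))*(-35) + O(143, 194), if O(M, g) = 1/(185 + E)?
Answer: -604799/192 ≈ -3150.0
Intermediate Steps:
E = 7 (E = -(-1)*(7 + 0) = -(-1)*7 = -¼*(-28) = 7)
O(M, g) = 1/192 (O(M, g) = 1/(185 + 7) = 1/192)
(K(-5, -4)*(-10))*(-35) + O(143, 194) = ((-4 - 5)*(-10))*(-35) + 1/192 = -9*(-10)*(-35) + 1/192 = 90*(-35) + 1/192 = -3150 + 1/192 = -604799/192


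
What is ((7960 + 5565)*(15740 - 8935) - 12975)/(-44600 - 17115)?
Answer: -18404930/12343 ≈ -1491.1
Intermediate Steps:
((7960 + 5565)*(15740 - 8935) - 12975)/(-44600 - 17115) = (13525*6805 - 12975)/(-61715) = (92037625 - 12975)*(-1/61715) = 92024650*(-1/61715) = -18404930/12343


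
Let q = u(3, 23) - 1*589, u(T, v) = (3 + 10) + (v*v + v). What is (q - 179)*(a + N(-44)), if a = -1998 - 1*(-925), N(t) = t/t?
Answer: 217616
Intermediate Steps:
N(t) = 1
u(T, v) = 13 + v + v**2 (u(T, v) = 13 + (v**2 + v) = 13 + (v + v**2) = 13 + v + v**2)
a = -1073 (a = -1998 + 925 = -1073)
q = -24 (q = (13 + 23 + 23**2) - 1*589 = (13 + 23 + 529) - 589 = 565 - 589 = -24)
(q - 179)*(a + N(-44)) = (-24 - 179)*(-1073 + 1) = -203*(-1072) = 217616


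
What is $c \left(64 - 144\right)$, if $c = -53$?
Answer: $4240$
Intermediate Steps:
$c \left(64 - 144\right) = - 53 \left(64 - 144\right) = \left(-53\right) \left(-80\right) = 4240$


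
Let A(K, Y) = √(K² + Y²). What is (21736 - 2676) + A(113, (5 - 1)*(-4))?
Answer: 19060 + 5*√521 ≈ 19174.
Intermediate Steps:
(21736 - 2676) + A(113, (5 - 1)*(-4)) = (21736 - 2676) + √(113² + ((5 - 1)*(-4))²) = 19060 + √(12769 + (4*(-4))²) = 19060 + √(12769 + (-16)²) = 19060 + √(12769 + 256) = 19060 + √13025 = 19060 + 5*√521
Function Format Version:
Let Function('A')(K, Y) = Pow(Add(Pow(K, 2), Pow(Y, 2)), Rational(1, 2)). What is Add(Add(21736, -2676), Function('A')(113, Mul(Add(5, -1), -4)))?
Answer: Add(19060, Mul(5, Pow(521, Rational(1, 2)))) ≈ 19174.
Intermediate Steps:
Add(Add(21736, -2676), Function('A')(113, Mul(Add(5, -1), -4))) = Add(Add(21736, -2676), Pow(Add(Pow(113, 2), Pow(Mul(Add(5, -1), -4), 2)), Rational(1, 2))) = Add(19060, Pow(Add(12769, Pow(Mul(4, -4), 2)), Rational(1, 2))) = Add(19060, Pow(Add(12769, Pow(-16, 2)), Rational(1, 2))) = Add(19060, Pow(Add(12769, 256), Rational(1, 2))) = Add(19060, Pow(13025, Rational(1, 2))) = Add(19060, Mul(5, Pow(521, Rational(1, 2))))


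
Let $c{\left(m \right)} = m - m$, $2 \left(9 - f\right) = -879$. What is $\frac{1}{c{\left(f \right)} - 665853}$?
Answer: $- \frac{1}{665853} \approx -1.5018 \cdot 10^{-6}$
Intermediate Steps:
$f = \frac{897}{2}$ ($f = 9 - - \frac{879}{2} = 9 + \frac{879}{2} = \frac{897}{2} \approx 448.5$)
$c{\left(m \right)} = 0$
$\frac{1}{c{\left(f \right)} - 665853} = \frac{1}{0 - 665853} = \frac{1}{-665853} = - \frac{1}{665853}$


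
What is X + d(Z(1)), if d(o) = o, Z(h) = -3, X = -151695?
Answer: -151698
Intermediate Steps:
X + d(Z(1)) = -151695 - 3 = -151698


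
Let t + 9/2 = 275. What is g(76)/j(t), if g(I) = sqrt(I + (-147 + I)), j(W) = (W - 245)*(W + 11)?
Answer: 4*sqrt(5)/28713 ≈ 0.00031151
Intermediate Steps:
t = 541/2 (t = -9/2 + 275 = 541/2 ≈ 270.50)
j(W) = (-245 + W)*(11 + W)
g(I) = sqrt(-147 + 2*I)
g(76)/j(t) = sqrt(-147 + 2*76)/(-2695 + (541/2)**2 - 234*541/2) = sqrt(-147 + 152)/(-2695 + 292681/4 - 63297) = sqrt(5)/(28713/4) = sqrt(5)*(4/28713) = 4*sqrt(5)/28713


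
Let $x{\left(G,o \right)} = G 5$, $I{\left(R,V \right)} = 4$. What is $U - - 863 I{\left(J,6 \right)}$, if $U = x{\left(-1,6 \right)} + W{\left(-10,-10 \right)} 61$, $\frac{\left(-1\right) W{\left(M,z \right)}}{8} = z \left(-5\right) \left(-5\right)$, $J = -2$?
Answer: $125447$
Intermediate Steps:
$x{\left(G,o \right)} = 5 G$
$W{\left(M,z \right)} = - 200 z$ ($W{\left(M,z \right)} = - 8 z \left(-5\right) \left(-5\right) = - 8 - 5 z \left(-5\right) = - 8 \cdot 25 z = - 200 z$)
$U = 121995$ ($U = 5 \left(-1\right) + \left(-200\right) \left(-10\right) 61 = -5 + 2000 \cdot 61 = -5 + 122000 = 121995$)
$U - - 863 I{\left(J,6 \right)} = 121995 - \left(-863\right) 4 = 121995 - -3452 = 121995 + 3452 = 125447$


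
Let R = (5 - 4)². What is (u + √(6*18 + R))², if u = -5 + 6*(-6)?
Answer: (41 - √109)² ≈ 933.89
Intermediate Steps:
u = -41 (u = -5 - 36 = -41)
R = 1 (R = 1² = 1)
(u + √(6*18 + R))² = (-41 + √(6*18 + 1))² = (-41 + √(108 + 1))² = (-41 + √109)²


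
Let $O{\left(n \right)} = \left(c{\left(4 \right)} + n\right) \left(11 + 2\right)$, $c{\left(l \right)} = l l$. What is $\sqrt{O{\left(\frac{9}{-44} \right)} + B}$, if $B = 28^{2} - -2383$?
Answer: $\frac{3 \sqrt{181357}}{22} \approx 58.072$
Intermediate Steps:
$c{\left(l \right)} = l^{2}$
$B = 3167$ ($B = 784 + 2383 = 3167$)
$O{\left(n \right)} = 208 + 13 n$ ($O{\left(n \right)} = \left(4^{2} + n\right) \left(11 + 2\right) = \left(16 + n\right) 13 = 208 + 13 n$)
$\sqrt{O{\left(\frac{9}{-44} \right)} + B} = \sqrt{\left(208 + 13 \frac{9}{-44}\right) + 3167} = \sqrt{\left(208 + 13 \cdot 9 \left(- \frac{1}{44}\right)\right) + 3167} = \sqrt{\left(208 + 13 \left(- \frac{9}{44}\right)\right) + 3167} = \sqrt{\left(208 - \frac{117}{44}\right) + 3167} = \sqrt{\frac{9035}{44} + 3167} = \sqrt{\frac{148383}{44}} = \frac{3 \sqrt{181357}}{22}$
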